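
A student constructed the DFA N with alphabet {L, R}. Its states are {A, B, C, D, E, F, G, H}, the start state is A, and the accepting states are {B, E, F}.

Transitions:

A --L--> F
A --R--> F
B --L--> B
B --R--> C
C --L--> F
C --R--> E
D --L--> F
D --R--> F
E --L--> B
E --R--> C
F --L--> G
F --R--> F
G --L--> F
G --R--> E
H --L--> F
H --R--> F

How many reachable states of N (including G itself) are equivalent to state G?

Reachable states from the start: {A,B,C,E,F,G}. Unreachable: {D,H} — drop them.
P0 = {B,E,F} | {A,C,G}.
Split {B,E,F} by δ(·,L) → {B,E} and {F}.
Split {A,C,G} by δ(·,R) → {C,G} and {A}.
No further refinement is possible. Final partition (4 blocks): {B,E} | {C,G} | {F} | {A}.
The equivalence class containing G is {C,G}, of size 2.

2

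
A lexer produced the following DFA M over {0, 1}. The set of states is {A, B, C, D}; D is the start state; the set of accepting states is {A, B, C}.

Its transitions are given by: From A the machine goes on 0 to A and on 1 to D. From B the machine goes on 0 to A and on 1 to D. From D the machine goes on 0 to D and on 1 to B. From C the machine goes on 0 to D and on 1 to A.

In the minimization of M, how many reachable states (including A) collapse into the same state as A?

2

States {C} cannot be reached from the start state, so discard them.
Initial partition by acceptance: {A,B} | {D}.
The partition is now stable with 2 blocks: {A,B} | {D}.
The equivalence class containing A is {A,B}, of size 2.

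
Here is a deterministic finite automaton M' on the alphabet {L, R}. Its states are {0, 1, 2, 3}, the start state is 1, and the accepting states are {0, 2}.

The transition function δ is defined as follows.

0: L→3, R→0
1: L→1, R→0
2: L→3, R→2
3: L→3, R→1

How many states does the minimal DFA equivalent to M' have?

Reachable states from the start: {0,1,3}. Unreachable: {2} — drop them.
Start with accepting vs non-accepting: {0} | {1,3}.
On input R, block {1,3} splits into {1} and {3}.
No further refinement is possible. Final partition (3 blocks): {0} | {1} | {3}.

3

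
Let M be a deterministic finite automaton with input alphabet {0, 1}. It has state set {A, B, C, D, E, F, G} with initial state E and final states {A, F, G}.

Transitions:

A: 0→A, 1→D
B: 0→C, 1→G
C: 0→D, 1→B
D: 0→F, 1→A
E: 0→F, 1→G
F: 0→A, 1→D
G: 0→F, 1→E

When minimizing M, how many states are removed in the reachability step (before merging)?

BFS from E reaches {A, D, E, F, G}; the 2 state(s) B, C are never visited.

2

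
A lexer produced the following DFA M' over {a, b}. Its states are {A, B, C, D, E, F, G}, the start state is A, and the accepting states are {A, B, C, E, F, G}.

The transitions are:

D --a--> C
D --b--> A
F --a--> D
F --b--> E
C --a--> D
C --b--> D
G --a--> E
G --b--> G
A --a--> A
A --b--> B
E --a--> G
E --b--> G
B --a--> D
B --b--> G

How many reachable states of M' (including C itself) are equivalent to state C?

1

States {F} cannot be reached from the start state, so discard them.
P0 = {A,B,C,E,G} | {D}.
On input a, block {A,B,C,E,G} splits into {A,E,G} and {B,C}.
On input b, block {A,E,G} splits into {E,G} and {A}.
Split {B,C} by δ(·,b) → {B} and {C}.
The partition is now stable with 5 blocks: {E,G} | {D} | {B} | {A} | {C}.
State C belongs to the block {C}, which has 1 states.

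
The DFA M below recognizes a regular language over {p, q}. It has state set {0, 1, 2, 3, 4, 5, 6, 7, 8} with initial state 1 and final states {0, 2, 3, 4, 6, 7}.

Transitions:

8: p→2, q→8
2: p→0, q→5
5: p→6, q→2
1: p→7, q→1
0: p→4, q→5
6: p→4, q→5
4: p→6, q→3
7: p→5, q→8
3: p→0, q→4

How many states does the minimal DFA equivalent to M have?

Every state is reachable, so we keep all 9.
Initial partition by acceptance: {0,2,3,4,6,7} | {1,5,8}.
Split {0,2,3,4,6,7} by δ(·,p) → {0,2,3,4,6} and {7}.
Split {0,2,3,4,6} by δ(·,q) → {0,2,6} and {3,4}.
Refine {0,2,6} on symbol p: members go to different blocks, giving {0,6} and {2}.
Split {1,5,8} by δ(·,p) → {1} and {5} and {8}.
The partition is now stable with 7 blocks: {0,6} | {1} | {7} | {3,4} | {2} | {5} | {8}.

7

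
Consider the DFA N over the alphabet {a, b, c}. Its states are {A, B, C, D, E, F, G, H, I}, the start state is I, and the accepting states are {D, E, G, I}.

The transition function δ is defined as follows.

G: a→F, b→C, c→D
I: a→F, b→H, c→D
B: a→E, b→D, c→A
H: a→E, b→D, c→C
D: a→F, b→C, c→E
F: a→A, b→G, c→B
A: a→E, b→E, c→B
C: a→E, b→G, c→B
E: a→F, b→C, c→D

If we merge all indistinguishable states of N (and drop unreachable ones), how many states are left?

3

All states are reachable from the start state.
Start with accepting vs non-accepting: {D,E,G,I} | {A,B,C,F,H}.
Refine {A,B,C,F,H} on symbol a: members go to different blocks, giving {A,B,C,H} and {F}.
Stable partition: {D,E,G,I} | {A,B,C,H} | {F} — 3 equivalence classes.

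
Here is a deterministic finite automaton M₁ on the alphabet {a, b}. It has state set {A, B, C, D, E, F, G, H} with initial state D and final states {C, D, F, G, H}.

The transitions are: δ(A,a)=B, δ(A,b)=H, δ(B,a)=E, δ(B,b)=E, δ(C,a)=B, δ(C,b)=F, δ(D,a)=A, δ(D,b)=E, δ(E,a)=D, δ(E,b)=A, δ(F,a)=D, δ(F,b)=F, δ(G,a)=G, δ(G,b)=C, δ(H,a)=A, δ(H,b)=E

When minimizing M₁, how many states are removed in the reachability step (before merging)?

Starting at D and following transitions, the reachable set is {A, B, D, E, H}. That leaves C, F, G unreachable — 3 in total.

3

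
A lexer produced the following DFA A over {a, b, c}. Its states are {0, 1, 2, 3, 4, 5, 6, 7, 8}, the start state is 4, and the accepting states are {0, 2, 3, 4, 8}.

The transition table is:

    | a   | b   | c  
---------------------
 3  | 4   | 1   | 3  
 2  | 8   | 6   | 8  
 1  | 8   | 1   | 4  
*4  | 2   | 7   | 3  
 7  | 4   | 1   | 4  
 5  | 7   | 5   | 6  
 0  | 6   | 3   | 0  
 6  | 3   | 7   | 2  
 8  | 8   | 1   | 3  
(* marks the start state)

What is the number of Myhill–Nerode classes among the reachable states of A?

States {0,5} cannot be reached from the start state, so discard them.
P0 = {2,3,4,8} | {1,6,7}.
Stable partition: {2,3,4,8} | {1,6,7} — 2 equivalence classes.

2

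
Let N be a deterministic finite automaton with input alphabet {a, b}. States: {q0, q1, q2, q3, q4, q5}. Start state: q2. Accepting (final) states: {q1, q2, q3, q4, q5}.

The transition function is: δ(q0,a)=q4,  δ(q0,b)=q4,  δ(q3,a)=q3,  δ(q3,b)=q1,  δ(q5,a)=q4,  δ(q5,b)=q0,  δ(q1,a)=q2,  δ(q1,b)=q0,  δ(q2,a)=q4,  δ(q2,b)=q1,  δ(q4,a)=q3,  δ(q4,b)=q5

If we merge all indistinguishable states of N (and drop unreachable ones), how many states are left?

3

P0 = {q1,q2,q3,q4,q5} | {q0}.
Refine {q1,q2,q3,q4,q5} on symbol b: members go to different blocks, giving {q2,q3,q4} and {q1,q5}.
Stable partition: {q2,q3,q4} | {q0} | {q1,q5} — 3 equivalence classes.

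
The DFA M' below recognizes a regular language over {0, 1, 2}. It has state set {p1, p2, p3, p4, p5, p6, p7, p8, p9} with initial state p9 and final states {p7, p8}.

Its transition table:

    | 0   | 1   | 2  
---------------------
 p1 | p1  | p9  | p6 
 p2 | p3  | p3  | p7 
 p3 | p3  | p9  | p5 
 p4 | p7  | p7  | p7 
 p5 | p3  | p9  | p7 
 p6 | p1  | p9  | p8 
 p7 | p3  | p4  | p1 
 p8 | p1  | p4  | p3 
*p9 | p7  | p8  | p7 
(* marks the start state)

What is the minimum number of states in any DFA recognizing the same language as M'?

States {p2} cannot be reached from the start state, so discard them.
P0 = {p7,p8} | {p1,p3,p4,p5,p6,p9}.
On input 0, block {p1,p3,p4,p5,p6,p9} splits into {p1,p3,p5,p6} and {p4,p9}.
Split {p1,p3,p5,p6} by δ(·,2) → {p1,p3} and {p5,p6}.
The partition is now stable with 4 blocks: {p7,p8} | {p1,p3} | {p4,p9} | {p5,p6}.

4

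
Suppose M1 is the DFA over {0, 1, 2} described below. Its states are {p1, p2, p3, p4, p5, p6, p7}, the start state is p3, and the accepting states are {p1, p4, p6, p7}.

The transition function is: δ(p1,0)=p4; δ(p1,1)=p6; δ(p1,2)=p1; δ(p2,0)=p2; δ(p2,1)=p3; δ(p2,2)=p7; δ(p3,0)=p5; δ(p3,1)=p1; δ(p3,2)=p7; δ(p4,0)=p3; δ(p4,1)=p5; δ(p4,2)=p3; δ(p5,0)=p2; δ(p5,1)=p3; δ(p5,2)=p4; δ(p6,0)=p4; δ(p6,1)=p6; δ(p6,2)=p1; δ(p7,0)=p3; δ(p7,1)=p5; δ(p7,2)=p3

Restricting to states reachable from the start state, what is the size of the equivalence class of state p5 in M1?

All states are reachable from the start state.
Start with accepting vs non-accepting: {p1,p4,p6,p7} | {p2,p3,p5}.
Split {p1,p4,p6,p7} by δ(·,0) → {p1,p6} and {p4,p7}.
Refine {p2,p3,p5} on symbol 1: members go to different blocks, giving {p2,p5} and {p3}.
The partition is now stable with 4 blocks: {p1,p6} | {p2,p5} | {p4,p7} | {p3}.
State p5 belongs to the block {p2,p5}, which has 2 states.

2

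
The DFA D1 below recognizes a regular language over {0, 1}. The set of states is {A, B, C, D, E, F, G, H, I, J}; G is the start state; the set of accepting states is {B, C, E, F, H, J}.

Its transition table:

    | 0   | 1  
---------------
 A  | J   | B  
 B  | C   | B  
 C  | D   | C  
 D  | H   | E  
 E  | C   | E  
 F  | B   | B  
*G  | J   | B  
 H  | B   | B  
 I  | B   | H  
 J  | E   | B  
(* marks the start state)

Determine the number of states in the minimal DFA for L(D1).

4

First remove the unreachable states {A,F,I}; 7 states remain.
Start with accepting vs non-accepting: {B,C,E,H,J} | {D,G}.
On input 0, block {B,C,E,H,J} splits into {B,E,H,J} and {C}.
On input 0, block {B,E,H,J} splits into {B,E} and {H,J}.
No further refinement is possible. Final partition (4 blocks): {B,E} | {D,G} | {C} | {H,J}.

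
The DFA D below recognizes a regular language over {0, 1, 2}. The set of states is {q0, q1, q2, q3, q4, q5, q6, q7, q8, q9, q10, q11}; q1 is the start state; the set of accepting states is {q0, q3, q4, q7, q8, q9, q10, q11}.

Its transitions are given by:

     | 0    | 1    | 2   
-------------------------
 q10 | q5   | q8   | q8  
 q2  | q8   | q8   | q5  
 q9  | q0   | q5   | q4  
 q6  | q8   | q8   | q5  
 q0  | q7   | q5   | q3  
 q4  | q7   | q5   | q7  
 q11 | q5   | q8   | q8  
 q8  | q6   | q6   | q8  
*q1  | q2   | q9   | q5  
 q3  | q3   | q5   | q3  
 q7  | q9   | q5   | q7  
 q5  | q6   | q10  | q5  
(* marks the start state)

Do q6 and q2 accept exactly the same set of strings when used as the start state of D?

Yes

Reachable states from the start: {q0,q1,q2,q3,q4,q5,q6,q7,q8,q9,q10}. Unreachable: {q11} — drop them.
Start with accepting vs non-accepting: {q0,q3,q4,q7,q8,q9,q10} | {q1,q2,q5,q6}.
On input 0, block {q0,q3,q4,q7,q8,q9,q10} splits into {q0,q3,q4,q7,q9} and {q8,q10}.
On input 0, block {q1,q2,q5,q6} splits into {q1,q5} and {q2,q6}.
On input 1, block {q1,q5} splits into {q1} and {q5}.
Refine {q8,q10} on symbol 0: members go to different blocks, giving {q8} and {q10}.
Stable partition: {q0,q3,q4,q7,q9} | {q1} | {q8} | {q2,q6} | {q5} | {q10} — 6 equivalence classes.
q6 and q2 lie in the same block of the stable partition, so they are equivalent — no string distinguishes them.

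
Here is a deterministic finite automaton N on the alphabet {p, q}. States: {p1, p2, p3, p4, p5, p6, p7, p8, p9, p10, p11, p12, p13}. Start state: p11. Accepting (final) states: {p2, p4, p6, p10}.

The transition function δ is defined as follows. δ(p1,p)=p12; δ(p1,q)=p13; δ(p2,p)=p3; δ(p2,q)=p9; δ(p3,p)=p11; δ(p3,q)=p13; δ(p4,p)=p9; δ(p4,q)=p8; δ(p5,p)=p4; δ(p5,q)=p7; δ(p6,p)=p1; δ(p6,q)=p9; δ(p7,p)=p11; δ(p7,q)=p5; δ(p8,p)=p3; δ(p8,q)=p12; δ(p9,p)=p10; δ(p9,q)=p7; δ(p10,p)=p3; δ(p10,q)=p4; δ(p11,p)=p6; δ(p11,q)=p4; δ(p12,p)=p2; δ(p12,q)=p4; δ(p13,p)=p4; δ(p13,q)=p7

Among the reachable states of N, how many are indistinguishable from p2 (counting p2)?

Start with accepting vs non-accepting: {p2,p4,p6,p10} | {p1,p3,p5,p7,p8,p9,p11,p12,p13}.
Split {p2,p4,p6,p10} by δ(·,q) → {p2,p4,p6} and {p10}.
Split {p1,p3,p5,p7,p8,p9,p11,p12,p13} by δ(·,p) → {p1,p3,p7,p8} and {p5,p11,p12,p13} and {p9}.
On input p, block {p2,p4,p6} splits into {p2,p6} and {p4}.
Refine {p1,p3,p7,p8} on symbol p: members go to different blocks, giving {p1,p3,p7} and {p8}.
Refine {p5,p11,p12,p13} on symbol p: members go to different blocks, giving {p5,p13} and {p11,p12}.
No further refinement is possible. Final partition (8 blocks): {p2,p6} | {p1,p3,p7} | {p10} | {p5,p13} | {p9} | {p4} | {p8} | {p11,p12}.
State p2 belongs to the block {p2,p6}, which has 2 states.

2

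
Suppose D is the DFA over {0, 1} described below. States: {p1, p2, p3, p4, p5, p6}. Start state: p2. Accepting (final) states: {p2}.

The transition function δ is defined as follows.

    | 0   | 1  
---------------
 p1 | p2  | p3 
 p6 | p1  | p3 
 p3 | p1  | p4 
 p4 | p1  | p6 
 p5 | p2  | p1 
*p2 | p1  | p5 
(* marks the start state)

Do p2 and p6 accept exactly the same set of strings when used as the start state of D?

Every state is reachable, so we keep all 6.
P0 = {p2} | {p1,p3,p4,p5,p6}.
Refine {p1,p3,p4,p5,p6} on symbol 0: members go to different blocks, giving {p3,p4,p6} and {p1,p5}.
Split {p1,p5} by δ(·,1) → {p1} and {p5}.
Stable partition: {p2} | {p3,p4,p6} | {p1} | {p5} — 4 equivalence classes.
p2 and p6 end up in different blocks, so they are distinguishable. For instance, the string 'ε' is accepted from only p2.

No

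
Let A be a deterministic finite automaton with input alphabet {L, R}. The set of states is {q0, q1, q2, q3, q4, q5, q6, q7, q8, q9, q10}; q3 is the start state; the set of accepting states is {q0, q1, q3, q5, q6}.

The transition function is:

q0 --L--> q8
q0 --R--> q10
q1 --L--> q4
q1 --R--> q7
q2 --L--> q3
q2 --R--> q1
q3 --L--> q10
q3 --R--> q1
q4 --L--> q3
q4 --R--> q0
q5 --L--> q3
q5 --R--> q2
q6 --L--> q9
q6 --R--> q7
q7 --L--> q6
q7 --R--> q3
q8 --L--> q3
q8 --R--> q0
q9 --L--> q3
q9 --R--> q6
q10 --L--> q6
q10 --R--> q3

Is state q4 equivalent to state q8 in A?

First remove the unreachable states {q2,q5}; 9 states remain.
Initial partition by acceptance: {q0,q1,q3,q6} | {q4,q7,q8,q9,q10}.
Refine {q0,q1,q3,q6} on symbol R: members go to different blocks, giving {q0,q1,q6} and {q3}.
Split {q4,q7,q8,q9,q10} by δ(·,L) → {q4,q8,q9} and {q7,q10}.
Stable partition: {q0,q1,q6} | {q4,q8,q9} | {q3} | {q7,q10} — 4 equivalence classes.
q4 and q8 lie in the same block of the stable partition, so they are equivalent — no string distinguishes them.

Yes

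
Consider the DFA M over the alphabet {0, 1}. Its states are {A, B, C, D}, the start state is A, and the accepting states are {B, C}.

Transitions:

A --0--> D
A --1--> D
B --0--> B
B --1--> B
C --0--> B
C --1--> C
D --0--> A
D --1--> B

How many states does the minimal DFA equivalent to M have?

3

First remove the unreachable states {C}; 3 states remain.
Initial partition by acceptance: {B} | {A,D}.
Split {A,D} by δ(·,1) → {A} and {D}.
Stable partition: {B} | {A} | {D} — 3 equivalence classes.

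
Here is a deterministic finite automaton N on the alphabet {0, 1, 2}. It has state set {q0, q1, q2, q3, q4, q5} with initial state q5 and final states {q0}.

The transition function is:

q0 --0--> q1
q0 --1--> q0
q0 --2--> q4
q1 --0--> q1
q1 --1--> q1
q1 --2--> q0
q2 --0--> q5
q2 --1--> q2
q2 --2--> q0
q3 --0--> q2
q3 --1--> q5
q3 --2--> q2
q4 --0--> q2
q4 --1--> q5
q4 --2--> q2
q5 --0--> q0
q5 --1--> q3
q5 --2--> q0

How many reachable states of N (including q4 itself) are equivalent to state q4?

P0 = {q0} | {q1,q2,q3,q4,q5}.
Refine {q1,q2,q3,q4,q5} on symbol 0: members go to different blocks, giving {q1,q2,q3,q4} and {q5}.
On input 0, block {q1,q2,q3,q4} splits into {q1,q3,q4} and {q2}.
Refine {q1,q3,q4} on symbol 0: members go to different blocks, giving {q3,q4} and {q1}.
The partition is now stable with 5 blocks: {q0} | {q3,q4} | {q5} | {q2} | {q1}.
The equivalence class containing q4 is {q3,q4}, of size 2.

2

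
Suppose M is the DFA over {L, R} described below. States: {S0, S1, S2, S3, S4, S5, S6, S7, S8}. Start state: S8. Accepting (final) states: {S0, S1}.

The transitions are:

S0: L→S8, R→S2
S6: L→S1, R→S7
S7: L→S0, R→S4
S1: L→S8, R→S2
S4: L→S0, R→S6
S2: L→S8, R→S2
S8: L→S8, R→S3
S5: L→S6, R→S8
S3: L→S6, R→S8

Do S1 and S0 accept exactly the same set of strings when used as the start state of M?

Yes

States {S5} cannot be reached from the start state, so discard them.
P0 = {S0,S1} | {S2,S3,S4,S6,S7,S8}.
Split {S2,S3,S4,S6,S7,S8} by δ(·,L) → {S2,S3,S8} and {S4,S6,S7}.
Split {S2,S3,S8} by δ(·,L) → {S2,S8} and {S3}.
Refine {S2,S8} on symbol R: members go to different blocks, giving {S2} and {S8}.
Stable partition: {S0,S1} | {S2} | {S4,S6,S7} | {S3} | {S8} — 5 equivalence classes.
S1 and S0 lie in the same block of the stable partition, so they are equivalent — no string distinguishes them.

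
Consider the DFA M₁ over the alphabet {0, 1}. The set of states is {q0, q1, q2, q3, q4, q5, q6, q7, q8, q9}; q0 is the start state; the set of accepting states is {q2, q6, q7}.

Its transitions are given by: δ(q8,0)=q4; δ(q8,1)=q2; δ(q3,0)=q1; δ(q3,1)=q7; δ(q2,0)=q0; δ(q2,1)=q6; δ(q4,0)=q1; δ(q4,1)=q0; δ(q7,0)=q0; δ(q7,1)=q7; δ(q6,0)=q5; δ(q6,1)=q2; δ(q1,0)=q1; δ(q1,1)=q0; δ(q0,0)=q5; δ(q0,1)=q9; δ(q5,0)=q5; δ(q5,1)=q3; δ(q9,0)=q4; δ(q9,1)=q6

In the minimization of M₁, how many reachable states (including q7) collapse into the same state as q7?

3

States {q8} cannot be reached from the start state, so discard them.
Start with accepting vs non-accepting: {q2,q6,q7} | {q0,q1,q3,q4,q5,q9}.
On input 1, block {q0,q1,q3,q4,q5,q9} splits into {q0,q1,q4,q5} and {q3,q9}.
Refine {q0,q1,q4,q5} on symbol 1: members go to different blocks, giving {q0,q5} and {q1,q4}.
The partition is now stable with 4 blocks: {q2,q6,q7} | {q0,q5} | {q3,q9} | {q1,q4}.
State q7 belongs to the block {q2,q6,q7}, which has 3 states.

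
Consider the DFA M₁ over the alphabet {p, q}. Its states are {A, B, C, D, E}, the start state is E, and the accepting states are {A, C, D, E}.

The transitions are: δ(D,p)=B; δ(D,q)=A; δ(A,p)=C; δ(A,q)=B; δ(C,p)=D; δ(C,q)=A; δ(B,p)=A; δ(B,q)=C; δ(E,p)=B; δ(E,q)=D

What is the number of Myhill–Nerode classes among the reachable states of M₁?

5

Every state is reachable, so we keep all 5.
P0 = {A,C,D,E} | {B}.
Split {A,C,D,E} by δ(·,p) → {A,C} and {D,E}.
Split {A,C} by δ(·,p) → {A} and {C}.
Split {D,E} by δ(·,q) → {D} and {E}.
Stable partition: {A} | {B} | {D} | {C} | {E} — 5 equivalence classes.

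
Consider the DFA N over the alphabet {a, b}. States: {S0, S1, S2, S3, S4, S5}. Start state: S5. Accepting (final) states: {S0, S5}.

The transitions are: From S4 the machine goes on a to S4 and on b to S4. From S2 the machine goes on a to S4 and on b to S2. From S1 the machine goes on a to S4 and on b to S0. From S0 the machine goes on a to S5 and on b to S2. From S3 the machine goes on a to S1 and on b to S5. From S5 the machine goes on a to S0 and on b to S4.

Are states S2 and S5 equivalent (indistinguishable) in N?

No

First remove the unreachable states {S1,S3}; 4 states remain.
P0 = {S0,S5} | {S2,S4}.
The partition is now stable with 2 blocks: {S0,S5} | {S2,S4}.
S2 and S5 end up in different blocks, so they are distinguishable. For instance, the string 'ε' is accepted from only S5.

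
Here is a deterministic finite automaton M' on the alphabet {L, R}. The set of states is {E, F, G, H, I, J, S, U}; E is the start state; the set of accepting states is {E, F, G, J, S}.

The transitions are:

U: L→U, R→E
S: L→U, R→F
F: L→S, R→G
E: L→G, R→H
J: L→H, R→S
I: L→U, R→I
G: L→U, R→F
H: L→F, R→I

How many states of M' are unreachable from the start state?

1

BFS from E reaches {E, F, G, H, I, S, U}; the 1 state(s) J are never visited.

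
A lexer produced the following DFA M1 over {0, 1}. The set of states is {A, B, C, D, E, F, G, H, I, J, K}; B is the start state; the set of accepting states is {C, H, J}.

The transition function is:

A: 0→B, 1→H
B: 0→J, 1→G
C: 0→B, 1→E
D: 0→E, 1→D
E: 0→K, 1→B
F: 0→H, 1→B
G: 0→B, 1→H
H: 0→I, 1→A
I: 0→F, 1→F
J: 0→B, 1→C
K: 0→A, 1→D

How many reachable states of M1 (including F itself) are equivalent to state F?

1

P0 = {C,H,J} | {A,B,D,E,F,G,I,K}.
On input 1, block {C,H,J} splits into {C,H} and {J}.
Split {A,B,D,E,F,G,I,K} by δ(·,0) → {A,D,E,G,I,K} and {B} and {F}.
On input 0, block {C,H} splits into {C} and {H}.
Refine {A,D,E,G,I,K} on symbol 0: members go to different blocks, giving {D,E,K} and {A,G} and {I}.
Split {D,E,K} by δ(·,0) → {D,E} and {K}.
On input 0, block {D,E} splits into {D} and {E}.
Stable partition: {C} | {D} | {J} | {B} | {F} | {H} | {A,G} | {I} | {K} | {E} — 10 equivalence classes.
State F belongs to the block {F}, which has 1 states.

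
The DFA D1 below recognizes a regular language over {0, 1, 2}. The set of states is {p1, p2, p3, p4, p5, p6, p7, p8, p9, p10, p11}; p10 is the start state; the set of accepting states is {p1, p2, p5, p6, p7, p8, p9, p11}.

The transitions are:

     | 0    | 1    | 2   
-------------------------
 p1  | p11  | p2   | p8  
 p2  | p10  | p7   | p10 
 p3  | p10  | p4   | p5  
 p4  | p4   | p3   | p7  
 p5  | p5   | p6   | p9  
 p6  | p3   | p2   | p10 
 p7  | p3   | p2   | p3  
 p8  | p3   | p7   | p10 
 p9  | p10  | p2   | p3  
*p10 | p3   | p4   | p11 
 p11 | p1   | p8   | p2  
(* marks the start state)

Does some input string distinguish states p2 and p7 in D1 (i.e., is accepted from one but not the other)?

All states are reachable from the start state.
Initial partition by acceptance: {p1,p2,p5,p6,p7,p8,p9,p11} | {p3,p4,p10}.
Refine {p1,p2,p5,p6,p7,p8,p9,p11} on symbol 0: members go to different blocks, giving {p2,p6,p7,p8,p9} and {p1,p5,p11}.
On input 2, block {p3,p4,p10} splits into {p3,p10} and {p4}.
Stable partition: {p2,p6,p7,p8,p9} | {p3,p10} | {p1,p5,p11} | {p4} — 4 equivalence classes.
p2 and p7 lie in the same block of the stable partition, so they are equivalent — no string distinguishes them.

No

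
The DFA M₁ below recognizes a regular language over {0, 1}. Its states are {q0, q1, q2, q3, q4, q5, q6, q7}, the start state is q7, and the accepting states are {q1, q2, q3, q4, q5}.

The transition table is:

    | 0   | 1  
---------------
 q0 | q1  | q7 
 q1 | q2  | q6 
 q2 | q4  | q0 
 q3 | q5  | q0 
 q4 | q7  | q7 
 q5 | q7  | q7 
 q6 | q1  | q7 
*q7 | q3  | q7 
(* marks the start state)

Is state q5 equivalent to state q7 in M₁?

Every state is reachable, so we keep all 8.
P0 = {q1,q2,q3,q4,q5} | {q0,q6,q7}.
Split {q1,q2,q3,q4,q5} by δ(·,0) → {q1,q2,q3} and {q4,q5}.
On input 0, block {q1,q2,q3} splits into {q2,q3} and {q1}.
On input 0, block {q0,q6,q7} splits into {q0,q6} and {q7}.
No further refinement is possible. Final partition (5 blocks): {q2,q3} | {q0,q6} | {q4,q5} | {q1} | {q7}.
q5 and q7 end up in different blocks, so they are distinguishable. For instance, the string 'ε' is accepted from only q5.

No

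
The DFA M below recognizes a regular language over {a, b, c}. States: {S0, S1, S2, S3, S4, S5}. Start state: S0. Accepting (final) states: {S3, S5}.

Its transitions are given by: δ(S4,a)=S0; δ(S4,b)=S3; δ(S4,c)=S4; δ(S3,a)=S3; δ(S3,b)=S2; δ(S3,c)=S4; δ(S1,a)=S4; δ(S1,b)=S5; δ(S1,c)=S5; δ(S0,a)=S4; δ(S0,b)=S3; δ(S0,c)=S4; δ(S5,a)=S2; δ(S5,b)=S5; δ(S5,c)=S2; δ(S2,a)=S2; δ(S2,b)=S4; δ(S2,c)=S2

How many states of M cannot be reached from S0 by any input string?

BFS from S0 reaches {S0, S2, S3, S4}; the 2 state(s) S1, S5 are never visited.

2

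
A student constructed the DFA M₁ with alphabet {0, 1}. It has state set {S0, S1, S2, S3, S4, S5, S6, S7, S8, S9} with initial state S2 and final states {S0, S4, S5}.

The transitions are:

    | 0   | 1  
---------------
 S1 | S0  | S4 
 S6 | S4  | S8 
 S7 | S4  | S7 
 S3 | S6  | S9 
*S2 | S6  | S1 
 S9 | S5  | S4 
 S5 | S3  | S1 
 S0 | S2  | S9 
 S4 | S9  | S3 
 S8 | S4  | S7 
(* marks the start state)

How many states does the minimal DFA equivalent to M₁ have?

Every state is reachable, so we keep all 10.
P0 = {S0,S4,S5} | {S1,S2,S3,S6,S7,S8,S9}.
Split {S1,S2,S3,S6,S7,S8,S9} by δ(·,0) → {S1,S6,S7,S8,S9} and {S2,S3}.
Split {S0,S4,S5} by δ(·,0) → {S0,S5} and {S4}.
Split {S1,S6,S7,S8,S9} by δ(·,0) → {S6,S7,S8} and {S1,S9}.
Stable partition: {S0,S5} | {S6,S7,S8} | {S2,S3} | {S4} | {S1,S9} — 5 equivalence classes.

5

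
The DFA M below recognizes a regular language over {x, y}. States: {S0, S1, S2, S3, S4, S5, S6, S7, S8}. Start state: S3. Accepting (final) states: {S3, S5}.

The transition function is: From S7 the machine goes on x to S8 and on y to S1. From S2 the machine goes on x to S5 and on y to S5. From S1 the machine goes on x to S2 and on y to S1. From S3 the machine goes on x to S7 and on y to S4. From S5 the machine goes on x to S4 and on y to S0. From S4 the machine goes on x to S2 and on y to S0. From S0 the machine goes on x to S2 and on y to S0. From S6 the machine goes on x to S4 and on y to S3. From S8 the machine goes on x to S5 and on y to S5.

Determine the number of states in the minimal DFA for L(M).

3

States {S6} cannot be reached from the start state, so discard them.
Initial partition by acceptance: {S3,S5} | {S0,S1,S2,S4,S7,S8}.
Split {S0,S1,S2,S4,S7,S8} by δ(·,x) → {S0,S1,S4,S7} and {S2,S8}.
Stable partition: {S3,S5} | {S0,S1,S4,S7} | {S2,S8} — 3 equivalence classes.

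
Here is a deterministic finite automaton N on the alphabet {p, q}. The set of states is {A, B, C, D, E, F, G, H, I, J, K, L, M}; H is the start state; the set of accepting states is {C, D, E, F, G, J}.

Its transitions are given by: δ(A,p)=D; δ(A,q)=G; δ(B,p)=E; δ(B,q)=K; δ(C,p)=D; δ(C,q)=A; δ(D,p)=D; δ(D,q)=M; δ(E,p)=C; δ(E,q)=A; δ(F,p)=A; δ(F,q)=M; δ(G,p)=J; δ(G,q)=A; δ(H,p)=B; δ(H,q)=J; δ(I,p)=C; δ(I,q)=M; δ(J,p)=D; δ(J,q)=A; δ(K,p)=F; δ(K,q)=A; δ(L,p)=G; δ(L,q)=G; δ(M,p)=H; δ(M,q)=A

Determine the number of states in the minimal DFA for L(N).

States {I,L} cannot be reached from the start state, so discard them.
P0 = {C,D,E,F,G,J} | {A,B,H,K,M}.
Refine {C,D,E,F,G,J} on symbol p: members go to different blocks, giving {C,D,E,G,J} and {F}.
On input p, block {A,B,H,K,M} splits into {A,B} and {H,M} and {K}.
Refine {C,D,E,G,J} on symbol q: members go to different blocks, giving {C,E,G,J} and {D}.
Split {C,E,G,J} by δ(·,p) → {C,J} and {E,G}.
On input p, block {A,B} splits into {A} and {B}.
On input p, block {H,M} splits into {H} and {M}.
No further refinement is possible. Final partition (9 blocks): {C,J} | {A} | {F} | {H} | {K} | {D} | {E,G} | {B} | {M}.

9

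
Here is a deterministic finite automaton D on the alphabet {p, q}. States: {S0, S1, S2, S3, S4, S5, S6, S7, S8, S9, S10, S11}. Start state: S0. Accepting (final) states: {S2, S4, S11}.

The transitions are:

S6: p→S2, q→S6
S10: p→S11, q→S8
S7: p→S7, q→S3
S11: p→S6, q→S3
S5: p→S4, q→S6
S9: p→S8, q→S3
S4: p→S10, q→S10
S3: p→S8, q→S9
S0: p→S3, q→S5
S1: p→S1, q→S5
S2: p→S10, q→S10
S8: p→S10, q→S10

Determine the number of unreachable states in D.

2

Starting at S0 and following transitions, the reachable set is {S0, S2, S3, S4, S5, S6, S8, S9, S10, S11}. That leaves S1, S7 unreachable — 2 in total.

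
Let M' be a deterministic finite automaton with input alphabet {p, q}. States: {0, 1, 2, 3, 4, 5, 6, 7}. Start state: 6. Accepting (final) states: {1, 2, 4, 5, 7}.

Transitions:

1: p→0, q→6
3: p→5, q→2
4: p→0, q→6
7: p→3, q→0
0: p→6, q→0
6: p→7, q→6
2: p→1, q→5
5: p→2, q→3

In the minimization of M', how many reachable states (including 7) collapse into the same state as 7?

Reachable states from the start: {0,1,2,3,5,6,7}. Unreachable: {4} — drop them.
P0 = {1,2,5,7} | {0,3,6}.
Refine {1,2,5,7} on symbol p: members go to different blocks, giving {1,7} and {2,5}.
Split {0,3,6} by δ(·,p) → {0} and {3} and {6}.
On input p, block {1,7} splits into {1} and {7}.
Refine {2,5} on symbol p: members go to different blocks, giving {2} and {5}.
The partition is now stable with 7 blocks: {1} | {0} | {2} | {3} | {6} | {7} | {5}.
State 7 belongs to the block {7}, which has 1 states.

1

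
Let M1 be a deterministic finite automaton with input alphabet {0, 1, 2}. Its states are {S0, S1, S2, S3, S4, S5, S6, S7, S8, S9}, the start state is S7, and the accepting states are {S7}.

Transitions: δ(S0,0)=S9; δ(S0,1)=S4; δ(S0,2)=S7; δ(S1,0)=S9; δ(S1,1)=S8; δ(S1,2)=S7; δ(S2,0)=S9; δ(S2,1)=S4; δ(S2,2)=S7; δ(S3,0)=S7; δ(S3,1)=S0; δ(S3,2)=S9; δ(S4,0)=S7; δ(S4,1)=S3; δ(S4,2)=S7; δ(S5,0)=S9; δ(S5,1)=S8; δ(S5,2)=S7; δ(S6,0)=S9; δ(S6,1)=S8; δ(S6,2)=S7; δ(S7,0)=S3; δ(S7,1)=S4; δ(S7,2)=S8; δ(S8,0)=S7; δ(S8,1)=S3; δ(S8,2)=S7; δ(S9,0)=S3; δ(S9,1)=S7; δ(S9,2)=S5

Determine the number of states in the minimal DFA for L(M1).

5

Reachable states from the start: {S0,S3,S4,S5,S7,S8,S9}. Unreachable: {S1,S2,S6} — drop them.
P0 = {S7} | {S0,S3,S4,S5,S8,S9}.
Split {S0,S3,S4,S5,S8,S9} by δ(·,0) → {S0,S5,S9} and {S3,S4,S8}.
On input 0, block {S0,S5,S9} splits into {S0,S5} and {S9}.
Refine {S3,S4,S8} on symbol 1: members go to different blocks, giving {S4,S8} and {S3}.
Stable partition: {S7} | {S0,S5} | {S4,S8} | {S9} | {S3} — 5 equivalence classes.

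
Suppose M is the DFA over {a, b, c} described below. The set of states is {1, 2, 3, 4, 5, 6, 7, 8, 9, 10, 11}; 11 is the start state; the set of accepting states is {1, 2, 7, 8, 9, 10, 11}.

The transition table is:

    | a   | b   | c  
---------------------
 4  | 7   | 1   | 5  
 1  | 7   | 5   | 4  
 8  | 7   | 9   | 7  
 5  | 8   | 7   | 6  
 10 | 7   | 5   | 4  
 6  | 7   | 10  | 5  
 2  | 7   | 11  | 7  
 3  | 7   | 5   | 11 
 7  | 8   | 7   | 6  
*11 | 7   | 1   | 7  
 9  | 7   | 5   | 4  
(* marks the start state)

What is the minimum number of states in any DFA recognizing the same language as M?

States {2,3} cannot be reached from the start state, so discard them.
P0 = {1,7,8,9,10,11} | {4,5,6}.
Refine {1,7,8,9,10,11} on symbol b: members go to different blocks, giving {1,9,10} and {7,8,11}.
Refine {4,5,6} on symbol b: members go to different blocks, giving {4,6} and {5}.
On input b, block {7,8,11} splits into {8,11} and {7}.
The partition is now stable with 5 blocks: {1,9,10} | {4,6} | {8,11} | {5} | {7}.

5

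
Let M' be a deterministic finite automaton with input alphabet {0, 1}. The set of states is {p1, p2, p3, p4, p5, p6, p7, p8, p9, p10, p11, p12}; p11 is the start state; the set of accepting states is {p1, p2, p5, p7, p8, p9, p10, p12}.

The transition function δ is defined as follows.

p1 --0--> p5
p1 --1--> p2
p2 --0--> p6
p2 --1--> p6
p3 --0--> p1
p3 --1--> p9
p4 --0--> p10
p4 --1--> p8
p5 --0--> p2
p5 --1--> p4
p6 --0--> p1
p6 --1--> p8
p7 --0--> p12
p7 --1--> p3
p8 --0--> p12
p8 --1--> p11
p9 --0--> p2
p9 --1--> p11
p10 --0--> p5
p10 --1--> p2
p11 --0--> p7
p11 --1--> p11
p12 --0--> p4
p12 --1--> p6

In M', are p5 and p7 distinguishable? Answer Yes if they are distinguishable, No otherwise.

Every state is reachable, so we keep all 12.
Initial partition by acceptance: {p1,p2,p5,p7,p8,p9,p10,p12} | {p3,p4,p6,p11}.
Refine {p1,p2,p5,p7,p8,p9,p10,p12} on symbol 0: members go to different blocks, giving {p1,p5,p7,p8,p9,p10} and {p2,p12}.
Refine {p1,p5,p7,p8,p9,p10} on symbol 0: members go to different blocks, giving {p5,p7,p8,p9} and {p1,p10}.
Refine {p3,p4,p6,p11} on symbol 0: members go to different blocks, giving {p3,p4,p6} and {p11}.
Split {p5,p7,p8,p9} by δ(·,1) → {p5,p7} and {p8,p9}.
No further refinement is possible. Final partition (6 blocks): {p5,p7} | {p3,p4,p6} | {p2,p12} | {p1,p10} | {p11} | {p8,p9}.
p5 and p7 lie in the same block of the stable partition, so they are equivalent — no string distinguishes them.

No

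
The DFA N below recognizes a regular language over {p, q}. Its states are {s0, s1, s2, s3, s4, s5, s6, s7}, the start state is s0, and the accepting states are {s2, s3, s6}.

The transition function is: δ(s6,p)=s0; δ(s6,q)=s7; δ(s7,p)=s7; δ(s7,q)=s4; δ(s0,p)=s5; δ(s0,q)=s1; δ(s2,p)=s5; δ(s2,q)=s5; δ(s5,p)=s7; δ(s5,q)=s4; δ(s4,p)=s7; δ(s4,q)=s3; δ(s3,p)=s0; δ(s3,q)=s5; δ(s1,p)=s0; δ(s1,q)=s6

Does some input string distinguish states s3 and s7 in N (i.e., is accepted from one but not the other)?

States {s2} cannot be reached from the start state, so discard them.
Initial partition by acceptance: {s3,s6} | {s0,s1,s4,s5,s7}.
Refine {s0,s1,s4,s5,s7} on symbol q: members go to different blocks, giving {s0,s5,s7} and {s1,s4}.
No further refinement is possible. Final partition (3 blocks): {s3,s6} | {s0,s5,s7} | {s1,s4}.
s3 and s7 end up in different blocks, so they are distinguishable. For instance, the string 'ε' is accepted from only s3.

Yes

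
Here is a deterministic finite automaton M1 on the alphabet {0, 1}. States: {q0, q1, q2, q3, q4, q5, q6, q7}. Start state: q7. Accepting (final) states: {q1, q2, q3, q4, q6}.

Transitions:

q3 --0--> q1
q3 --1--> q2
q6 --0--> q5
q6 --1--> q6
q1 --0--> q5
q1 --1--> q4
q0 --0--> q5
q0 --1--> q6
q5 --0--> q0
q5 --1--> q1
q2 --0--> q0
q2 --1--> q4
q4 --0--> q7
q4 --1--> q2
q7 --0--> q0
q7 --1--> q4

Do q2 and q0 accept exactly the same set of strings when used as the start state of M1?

No

States {q3} cannot be reached from the start state, so discard them.
Start with accepting vs non-accepting: {q1,q2,q4,q6} | {q0,q5,q7}.
No further refinement is possible. Final partition (2 blocks): {q1,q2,q4,q6} | {q0,q5,q7}.
q2 and q0 end up in different blocks, so they are distinguishable. For instance, the string 'ε' is accepted from only q2.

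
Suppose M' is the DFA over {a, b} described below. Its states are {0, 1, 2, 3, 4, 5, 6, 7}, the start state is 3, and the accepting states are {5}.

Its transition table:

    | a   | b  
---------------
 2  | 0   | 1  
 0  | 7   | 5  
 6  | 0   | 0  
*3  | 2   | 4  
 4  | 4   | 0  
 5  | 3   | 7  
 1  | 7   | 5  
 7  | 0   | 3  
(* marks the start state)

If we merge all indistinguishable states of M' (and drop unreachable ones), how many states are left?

6

First remove the unreachable states {6}; 7 states remain.
Start with accepting vs non-accepting: {5} | {0,1,2,3,4,7}.
Refine {0,1,2,3,4,7} on symbol b: members go to different blocks, giving {2,3,4,7} and {0,1}.
Refine {2,3,4,7} on symbol a: members go to different blocks, giving {2,7} and {3,4}.
Split {2,7} by δ(·,b) → {2} and {7}.
Split {3,4} by δ(·,a) → {3} and {4}.
The partition is now stable with 6 blocks: {5} | {2} | {0,1} | {3} | {7} | {4}.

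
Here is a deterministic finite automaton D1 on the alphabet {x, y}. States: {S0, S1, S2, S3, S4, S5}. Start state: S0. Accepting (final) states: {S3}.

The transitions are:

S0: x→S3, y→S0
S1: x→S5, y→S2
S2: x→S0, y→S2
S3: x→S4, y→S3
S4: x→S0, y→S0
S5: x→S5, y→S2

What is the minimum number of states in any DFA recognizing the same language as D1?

Reachable states from the start: {S0,S3,S4}. Unreachable: {S1,S2,S5} — drop them.
Initial partition by acceptance: {S3} | {S0,S4}.
Refine {S0,S4} on symbol x: members go to different blocks, giving {S0} and {S4}.
Stable partition: {S3} | {S0} | {S4} — 3 equivalence classes.

3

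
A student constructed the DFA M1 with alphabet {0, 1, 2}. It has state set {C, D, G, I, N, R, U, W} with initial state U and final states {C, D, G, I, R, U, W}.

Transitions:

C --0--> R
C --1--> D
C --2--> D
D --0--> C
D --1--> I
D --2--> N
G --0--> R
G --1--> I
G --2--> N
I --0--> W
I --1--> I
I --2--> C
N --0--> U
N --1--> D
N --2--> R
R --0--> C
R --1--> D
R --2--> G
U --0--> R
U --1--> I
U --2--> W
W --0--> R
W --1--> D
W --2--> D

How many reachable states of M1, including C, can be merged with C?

3

All states are reachable from the start state.
P0 = {C,D,G,I,R,U,W} | {N}.
Split {C,D,G,I,R,U,W} by δ(·,2) → {C,I,R,U,W} and {D,G}.
Refine {C,I,R,U,W} on symbol 1: members go to different blocks, giving {C,R,W} and {I,U}.
Stable partition: {C,R,W} | {N} | {D,G} | {I,U} — 4 equivalence classes.
The equivalence class containing C is {C,R,W}, of size 3.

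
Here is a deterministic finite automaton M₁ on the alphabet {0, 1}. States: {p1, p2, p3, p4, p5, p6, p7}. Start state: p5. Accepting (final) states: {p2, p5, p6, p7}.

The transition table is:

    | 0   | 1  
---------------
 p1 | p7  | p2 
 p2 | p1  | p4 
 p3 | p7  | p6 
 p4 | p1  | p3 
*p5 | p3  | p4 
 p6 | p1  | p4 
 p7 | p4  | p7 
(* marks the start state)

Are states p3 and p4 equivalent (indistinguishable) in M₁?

P0 = {p2,p5,p6,p7} | {p1,p3,p4}.
On input 1, block {p2,p5,p6,p7} splits into {p2,p5,p6} and {p7}.
Split {p1,p3,p4} by δ(·,0) → {p1,p3} and {p4}.
The partition is now stable with 4 blocks: {p2,p5,p6} | {p1,p3} | {p7} | {p4}.
p3 and p4 end up in different blocks, so they are distinguishable. For instance, the string '0' is accepted from only p3.

No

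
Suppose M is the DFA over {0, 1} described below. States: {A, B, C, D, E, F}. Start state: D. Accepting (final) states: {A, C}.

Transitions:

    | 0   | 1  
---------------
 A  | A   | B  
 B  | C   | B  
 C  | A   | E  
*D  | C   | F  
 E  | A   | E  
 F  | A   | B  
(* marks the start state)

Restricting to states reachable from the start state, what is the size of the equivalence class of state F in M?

4

Start with accepting vs non-accepting: {A,C} | {B,D,E,F}.
The partition is now stable with 2 blocks: {A,C} | {B,D,E,F}.
The equivalence class containing F is {B,D,E,F}, of size 4.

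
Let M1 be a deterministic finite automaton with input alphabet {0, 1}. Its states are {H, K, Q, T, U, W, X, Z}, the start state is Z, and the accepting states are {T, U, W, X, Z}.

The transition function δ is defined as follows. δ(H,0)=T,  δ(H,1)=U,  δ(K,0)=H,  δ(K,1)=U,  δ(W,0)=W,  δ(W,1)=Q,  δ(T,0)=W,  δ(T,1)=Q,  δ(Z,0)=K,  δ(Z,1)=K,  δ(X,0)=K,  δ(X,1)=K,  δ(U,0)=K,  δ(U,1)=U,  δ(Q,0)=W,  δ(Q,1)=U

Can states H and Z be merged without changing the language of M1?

No

States {X} cannot be reached from the start state, so discard them.
Start with accepting vs non-accepting: {T,U,W,Z} | {H,K,Q}.
Split {T,U,W,Z} by δ(·,0) → {U,Z} and {T,W}.
Split {U,Z} by δ(·,1) → {U} and {Z}.
Refine {H,K,Q} on symbol 0: members go to different blocks, giving {H,Q} and {K}.
Stable partition: {U} | {H,Q} | {T,W} | {Z} | {K} — 5 equivalence classes.
H and Z end up in different blocks, so they are distinguishable. For instance, the string 'ε' is accepted from only Z.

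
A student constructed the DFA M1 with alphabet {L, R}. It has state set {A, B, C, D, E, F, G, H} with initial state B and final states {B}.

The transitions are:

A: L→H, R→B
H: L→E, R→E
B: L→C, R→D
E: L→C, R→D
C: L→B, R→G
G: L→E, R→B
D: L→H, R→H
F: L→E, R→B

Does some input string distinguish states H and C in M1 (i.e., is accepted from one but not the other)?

States {A,F} cannot be reached from the start state, so discard them.
Start with accepting vs non-accepting: {B} | {C,D,E,G,H}.
Split {C,D,E,G,H} by δ(·,L) → {D,E,G,H} and {C}.
On input L, block {D,E,G,H} splits into {D,G,H} and {E}.
On input L, block {D,G,H} splits into {G,H} and {D}.
Refine {G,H} on symbol R: members go to different blocks, giving {G} and {H}.
No further refinement is possible. Final partition (6 blocks): {B} | {G} | {C} | {E} | {D} | {H}.
H and C end up in different blocks, so they are distinguishable. For instance, the string 'L' is accepted from only C.

Yes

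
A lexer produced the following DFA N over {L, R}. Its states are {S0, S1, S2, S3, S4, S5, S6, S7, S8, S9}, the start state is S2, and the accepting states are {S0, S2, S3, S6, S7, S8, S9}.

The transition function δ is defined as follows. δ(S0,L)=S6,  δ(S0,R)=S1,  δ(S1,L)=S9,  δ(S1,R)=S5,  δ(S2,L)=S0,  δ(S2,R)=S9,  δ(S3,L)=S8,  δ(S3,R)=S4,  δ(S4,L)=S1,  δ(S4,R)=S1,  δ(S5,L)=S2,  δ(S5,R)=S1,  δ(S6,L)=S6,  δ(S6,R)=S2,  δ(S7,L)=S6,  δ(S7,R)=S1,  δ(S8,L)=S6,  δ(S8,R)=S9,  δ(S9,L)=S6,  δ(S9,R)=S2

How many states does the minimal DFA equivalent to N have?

5

First remove the unreachable states {S3,S4,S7,S8}; 6 states remain.
Initial partition by acceptance: {S0,S2,S6,S9} | {S1,S5}.
Split {S0,S2,S6,S9} by δ(·,R) → {S2,S6,S9} and {S0}.
On input L, block {S2,S6,S9} splits into {S6,S9} and {S2}.
On input L, block {S1,S5} splits into {S1} and {S5}.
No further refinement is possible. Final partition (5 blocks): {S6,S9} | {S1} | {S0} | {S2} | {S5}.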